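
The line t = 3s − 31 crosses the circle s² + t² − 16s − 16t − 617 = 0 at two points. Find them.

(4, −19) and (21, 32)

From the line, t = 3s − 31. Substituting:
10s² − 250s + 840 = 0  ⟹  s² − 25s + 84 = 0
s = 21 or s = 4, giving (21, 32) and (4, −19).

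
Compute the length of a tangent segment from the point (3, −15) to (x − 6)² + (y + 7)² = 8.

√65

The centre is (6, −7) and r = 2√2. The square of the distance from P to the centre is 9 + 64 = 73.
Power of the point: PT² = |PO|² − r² = 65, so PT = √65.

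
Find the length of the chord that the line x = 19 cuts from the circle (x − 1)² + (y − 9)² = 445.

22

Centre (1, 9), r² = 445. Perpendicular distance d from centre to line = |−18| / √1 = 18.
Chord = 2√(r² − d²) = 2·√(121) = 22.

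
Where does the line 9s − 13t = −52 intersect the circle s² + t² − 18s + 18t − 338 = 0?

(−13, −5) and (13, 13)

Substitute t = (52 + 9s)/13:
250s² − 42250 = 0  ⟹  s² − 169 = 0
s = 13 or s = −13, giving (13, 13) and (−13, −5).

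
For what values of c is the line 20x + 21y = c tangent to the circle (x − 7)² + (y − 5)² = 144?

For a tangent, require d(centre, line) = r = 12.
|20·7 + 21·5 − c| / √841 = 12
|c − (245)| = 12·29, so c = 593 or c = −103.

c = −103 or c = 593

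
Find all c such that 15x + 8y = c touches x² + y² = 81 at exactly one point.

Tangency holds when the distance from the centre (0, 0) to the line equals the radius 9:
|15·0 + 8·0 − c| / √289 = 9
|c| = 9·17, so c = 153 or c = −153.

c = −153 or c = 153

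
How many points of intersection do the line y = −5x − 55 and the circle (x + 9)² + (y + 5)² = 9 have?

Centre (−9, −5), r² = 9. Distance² from centre to line = (5)²/26 = 25/26.
Since d² < r², the line cuts the circle twice.

2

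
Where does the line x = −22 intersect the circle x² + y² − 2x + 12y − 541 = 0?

The line gives x = −22. Substituting into the circle:
y² + 12y − 13 = 0
y = 1 or y = −13, giving (−22, 1) and (−22, −13).

(−22, −13) and (−22, 1)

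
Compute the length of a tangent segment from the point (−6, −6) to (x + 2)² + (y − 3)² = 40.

√57

Centre (−2, 3), r² = 40. |PO|² = (−4)² + (−9)² = 97.
Power of the point: PT² = |PO|² − r² = 57, so PT = √57.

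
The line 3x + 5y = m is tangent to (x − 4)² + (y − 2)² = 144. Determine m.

Tangency holds when the distance from the centre (4, 2) to the line equals the radius 12:
|3·4 + 5·2 − m| / √34 = 12
|m − (22)| = 12√34.

m = 22 ± 12√34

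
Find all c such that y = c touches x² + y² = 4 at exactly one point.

Tangency holds when the distance from the centre (0, 0) to the line equals the radius 2:
|0·0 + 1·0 − c| / √1 = 2
|c| = 2, so c = 2 or c = −2.

c = −2 or c = 2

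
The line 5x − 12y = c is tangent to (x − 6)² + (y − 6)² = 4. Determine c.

The line touches the circle iff its distance from (6, 6) is 2:
|5·6 − 12·6 − c| / √169 = 2
|c − (−42)| = 2·13, so c = −16 or c = −68.

c = −68 or c = −16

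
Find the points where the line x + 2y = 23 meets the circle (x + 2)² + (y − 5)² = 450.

Substitute y = (23 − x)/2:
5x² − 10x − 1615 = 0  ⟹  x² − 2x − 323 = 0
x = 19 or x = −17, giving (19, 2) and (−17, 20).

(−17, 20) and (19, 2)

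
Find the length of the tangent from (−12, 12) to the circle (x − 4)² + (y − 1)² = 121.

16

With centre O = (4, 1), |OP|² = 377 and r² = 121.
By the tangent–radius right angle, tangent length = √(|PO|² − r²) = √256 = 16.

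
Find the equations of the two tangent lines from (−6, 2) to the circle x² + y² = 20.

x − 2y = −10 and 2x + y = −10

Let a tangent through (−6, 2) have slope m. Its distance from (0, 0) must equal 2√5:
(6m − (−2))² = 20(m² + 1)
2m² + 3m − 2 = 0, so m = 1/2 or m = −2.
Through (−6, 2) these give x − 2y = −10 and 2x + y = −10.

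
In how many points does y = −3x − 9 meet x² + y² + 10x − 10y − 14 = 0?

Substituting the line into the circle gives 10x² + 94x + 157 = 0.
Δ = 8836 − 6280 = 2556.
Two real roots: the line is a secant.

2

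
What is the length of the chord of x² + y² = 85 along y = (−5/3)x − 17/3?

The distance from (0, 0) to the line is 17/√34, and r² = 85.
Half the chord is √(r² − d²) = √(153/2), so the full chord is 3√34.

3√34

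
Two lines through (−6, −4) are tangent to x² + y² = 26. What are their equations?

Let a tangent through (−6, −4) have slope m. Its distance from (0, 0) must equal √26:
(6m − (4))² = 26(m² + 1)
5m² − 24m − 5 = 0, so m = 5 or m = −1/5.
With m = 5: 5x − y = −26. With m = −1/5: x + 5y = −26.

5x − y = −26 and x + 5y = −26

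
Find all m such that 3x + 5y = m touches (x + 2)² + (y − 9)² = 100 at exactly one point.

m = 39 ± 10√34

Tangency holds when the distance from the centre (−2, 9) to the line equals the radius 10:
|3·(−2) + 5·9 − m| / √34 = 10
|m − (39)| = 10√34.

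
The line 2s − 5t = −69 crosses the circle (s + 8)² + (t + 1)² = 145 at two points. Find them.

From the line, t = (69 + 2s)/5. Substituting:
29s² + 696s + 3451 = 0  ⟹  s² + 24s + 119 = 0
s = −7 or s = −17, giving (−7, 11) and (−17, 7).

(−17, 7) and (−7, 11)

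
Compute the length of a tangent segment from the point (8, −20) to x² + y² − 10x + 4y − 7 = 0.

3√33

The centre is (5, −2) and r = 6. The square of the distance from P to the centre is 9 + 324 = 333.
The tangent meets the radius at right angles, so tangent² = |PO|² − r² = 333 − 36 = 297.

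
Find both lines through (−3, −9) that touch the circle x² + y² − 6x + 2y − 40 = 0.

Write the tangent as mx − y + (−9 − m·(−3)) = 0 and set its distance from the centre to 5√2:
(6m − (8))² = 50(m² + 1)
7m² + 48m − 7 = 0, so m = −7 or m = 1/7.
Through (−3, −9) these give 7x + y = −30 and x − 7y = 60.

7x + y = −30 and x − 7y = 60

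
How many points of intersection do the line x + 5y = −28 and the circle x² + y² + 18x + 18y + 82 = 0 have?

Substituting the line into the circle gives 26x² + 416x + 314 = 0.
Δ = 173056 − 32656 = 140400.
Two real roots: the line is a secant.

2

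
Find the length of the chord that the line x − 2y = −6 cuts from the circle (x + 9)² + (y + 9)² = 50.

2√5

Express y = (6 + x)/2 and substitute into the circle:
5x² + 120x + 700 = 0  ⟹  x² + 24x + 140 = 0
x = −10 or x = −14, giving (−10, −2) and (−14, −4).
Chord length = distance between (−10, −2) and (−14, −4) = √20 = 2√5.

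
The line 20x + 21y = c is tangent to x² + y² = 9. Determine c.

Tangency holds when the distance from the centre (0, 0) to the line equals the radius 3:
|20·0 + 21·0 − c| / √841 = 3
|c| = 3·29, so c = 87 or c = −87.

c = −87 or c = 87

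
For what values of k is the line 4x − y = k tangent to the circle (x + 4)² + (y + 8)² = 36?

Tangency holds when the distance from the centre (−4, −8) to the line equals the radius 6:
|4·(−4) − 1·(−8) − k| / √17 = 6
|k − (−8)| = 6√17.

k = −8 ± 6√17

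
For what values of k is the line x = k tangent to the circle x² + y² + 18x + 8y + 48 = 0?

k = −16 or k = −2

The line touches the circle iff its distance from (−9, −4) is 7:
|1·(−9) + 0·(−4) − k| / √1 = 7
|k − (−9)| = 7, so k = −2 or k = −16.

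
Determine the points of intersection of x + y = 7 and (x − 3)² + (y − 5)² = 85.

Express y = −x + 7 and substitute into the circle:
2x² − 10x − 72 = 0  ⟹  x² − 5x − 36 = 0
x = 9 or x = −4, giving (9, −2) and (−4, 11).

(−4, 11) and (9, −2)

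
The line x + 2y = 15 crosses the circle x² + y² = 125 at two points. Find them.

(−5, 10) and (11, 2)

Express y = (15 − x)/2 and substitute into the circle:
5x² − 30x − 275 = 0  ⟹  x² − 6x − 55 = 0
x = 11 or x = −5, giving (11, 2) and (−5, 10).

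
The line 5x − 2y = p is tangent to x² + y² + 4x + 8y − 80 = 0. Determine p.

p = −2 ± 10√29

Tangency holds when the distance from the centre (−2, −4) to the line equals the radius 10:
|5·(−2) − 2·(−4) − p| / √29 = 10
|p − (−2)| = 10√29.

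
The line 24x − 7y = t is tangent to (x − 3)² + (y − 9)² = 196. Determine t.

t = −341 or t = 359

For a tangent, require d(centre, line) = r = 14.
|24·3 − 7·9 − t| / √625 = 14
|t − (9)| = 14·25, so t = 359 or t = −341.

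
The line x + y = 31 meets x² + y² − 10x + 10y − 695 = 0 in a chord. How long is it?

23√2

From the line, y = −x + 31. Substituting:
2x² − 82x + 576 = 0  ⟹  x² − 41x + 288 = 0
x = 32 or x = 9, giving (32, −1) and (9, 22).
Chord length = distance between (32, −1) and (9, 22) = √1058 = 23√2.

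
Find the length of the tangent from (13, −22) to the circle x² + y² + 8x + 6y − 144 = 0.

√481

Centre (−4, −3), r² = 169. |PO|² = (17)² + (−19)² = 650.
By the tangent–radius right angle, tangent length = √(|PO|² − r²) = √481.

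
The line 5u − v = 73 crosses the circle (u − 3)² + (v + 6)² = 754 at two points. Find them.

(8, −33) and (18, 17)

From the line, v = 5u − 73. Substituting:
26u² − 676u + 3744 = 0  ⟹  u² − 26u + 144 = 0
u = 18 or u = 8, giving (18, 17) and (8, −33).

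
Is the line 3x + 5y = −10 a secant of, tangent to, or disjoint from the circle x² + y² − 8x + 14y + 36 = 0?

Substituting the line into the circle gives 34x² − 350x + 300 = 0.
Δ = 122500 − 40800 = 81700.
Two real roots: the line is a secant.

secant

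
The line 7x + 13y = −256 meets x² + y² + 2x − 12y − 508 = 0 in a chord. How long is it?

Express y = (−256 − 7x)/13 and substitute into the circle:
218x² + 5014x + 19620 = 0  ⟹  x² + 23x + 90 = 0
x = −5 or x = −18, giving (−5, −17) and (−18, −10).
|(−5, −17) − (−18, −10)| = √((13)² + (−7)²) = √218.

√218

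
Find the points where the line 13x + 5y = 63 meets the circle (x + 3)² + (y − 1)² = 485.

(−4, 23) and (11, −16)

From the line, y = (63 − 13x)/5. Substituting:
194x² − 1358x − 8536 = 0  ⟹  x² − 7x − 44 = 0
x = 11 or x = −4, giving (11, −16) and (−4, 23).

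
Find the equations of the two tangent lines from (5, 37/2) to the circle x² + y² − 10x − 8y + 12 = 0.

5x + 2y = 62 and 5x − 2y = −12

Write the tangent as mx − y + (37/2 − m·(5)) = 0 and set its distance from the centre to √29:
(0m − (−29/2))² = 29(m² + 1)
4m² − 25 = 0, so m = −5/2 or m = 5/2.
With m = −5/2: 5x + 2y = 62. With m = 5/2: 5x − 2y = −12.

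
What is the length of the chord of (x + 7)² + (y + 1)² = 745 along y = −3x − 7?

The distance from (−7, −1) to the line is 15/√10, and r² = 745.
Chord = 2√(r² − d²) = 2·√(1445/2) = 17√10.

17√10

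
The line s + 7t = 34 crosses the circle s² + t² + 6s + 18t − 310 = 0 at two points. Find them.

(−15, 7) and (13, 3)

Substitute t = (34 − s)/7:
50s² + 100s − 9750 = 0  ⟹  s² + 2s − 195 = 0
s = 13 or s = −15, giving (13, 3) and (−15, 7).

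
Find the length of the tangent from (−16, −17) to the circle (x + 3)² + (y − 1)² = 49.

2√111

With centre O = (−3, 1), |OP|² = 493 and r² = 49.
The tangent meets the radius at right angles, so tangent² = |PO|² − r² = 493 − 49 = 444.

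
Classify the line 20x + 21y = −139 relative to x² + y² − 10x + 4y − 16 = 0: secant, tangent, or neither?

neither

Centre (5, −2), r² = 45. Distance² from centre to line = (197)²/841 = 38809/841.
Since d² > r², the line lies outside the circle.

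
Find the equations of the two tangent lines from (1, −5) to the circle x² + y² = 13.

Write the tangent as mx − y + (−5 − m·(1)) = 0 and set its distance from the centre to √13:
[m·(−1) − (5)]² = 13(m² + 1)
6m² − 5m − 6 = 0, so m = 3/2 or m = −2/3.
With m = 3/2: 3x − 2y = 13. With m = −2/3: 2x + 3y = −13.

3x − 2y = 13 and 2x + 3y = −13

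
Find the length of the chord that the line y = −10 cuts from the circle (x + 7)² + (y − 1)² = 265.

Substitute y = −10:
x² + 14x − 95 = 0
x = 5 or x = −19, giving (5, −10) and (−19, −10).
Chord length = distance between (5, −10) and (−19, −10) = √576 = 24.

24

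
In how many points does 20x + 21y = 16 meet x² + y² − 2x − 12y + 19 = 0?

Substituting the line into the circle gives 841x² + 3518x + 4603 = 0.
Discriminant = (3518)² − 4·841·(4603) = −3108168 < 0.
No real roots: the line does not meet the circle.

0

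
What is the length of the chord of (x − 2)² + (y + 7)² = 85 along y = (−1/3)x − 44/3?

3√10

Substitute y = (−44 − x)/3:
10x² + 10x − 200 = 0  ⟹  x² + x − 20 = 0
x = 4 or x = −5, giving (4, −16) and (−5, −13).
|(4, −16) − (−5, −13)| = √((9)² + (−3)²) = 3√10.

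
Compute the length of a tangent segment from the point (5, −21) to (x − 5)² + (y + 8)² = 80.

With centre O = (5, −8), |OP|² = 169 and r² = 80.
The tangent meets the radius at right angles, so tangent² = |PO|² − r² = 169 − 80 = 89.

√89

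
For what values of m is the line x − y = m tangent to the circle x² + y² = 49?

m = ±7√2

Tangency holds when the distance from the centre (0, 0) to the line equals the radius 7:
|1·0 − 1·0 − m| / √2 = 7
|m| = 7√2.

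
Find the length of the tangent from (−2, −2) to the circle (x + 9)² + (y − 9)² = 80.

The centre is (−9, 9) and r = 4√5. The square of the distance from P to the centre is 49 + 121 = 170.
Power of the point: PT² = |PO|² − r² = 90, so PT = 3√10.

3√10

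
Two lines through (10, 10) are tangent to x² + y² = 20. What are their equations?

Write the tangent as mx − y + (10 − m·(10)) = 0 and set its distance from the centre to 2√5:
[m·(−10) − (−10)]² = 20(m² + 1)
2m² − 5m + 2 = 0, so m = 1/2 or m = 2.
Through (10, 10) these give x − 2y = −10 and 2x − y = 10.

x − 2y = −10 and 2x − y = 10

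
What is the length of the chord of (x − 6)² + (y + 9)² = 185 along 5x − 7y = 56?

Express y = (−56 + 5x)/7 and substitute into the circle:
74x² − 518x − 7252 = 0  ⟹  x² − 7x − 98 = 0
x = 14 or x = −7, giving (14, 2) and (−7, −13).
|(14, 2) − (−7, −13)| = √((21)² + (15)²) = 3√74.

3√74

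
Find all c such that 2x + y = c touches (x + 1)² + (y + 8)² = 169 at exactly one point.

For a tangent, require d(centre, line) = r = 13.
|2·(−1) + 1·(−8) − c| / √5 = 13
|c − (−10)| = 13√5.

c = −10 ± 13√5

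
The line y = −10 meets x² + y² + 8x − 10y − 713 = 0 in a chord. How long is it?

46

Express y = −10 and substitute into the circle:
x² + 8x − 513 = 0
x = 19 or x = −27, giving (19, −10) and (−27, −10).
Chord length = distance between (19, −10) and (−27, −10) = √2116 = 46.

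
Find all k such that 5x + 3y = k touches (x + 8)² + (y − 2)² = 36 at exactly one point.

k = −34 ± 6√34

The line touches the circle iff its distance from (−8, 2) is 6:
|5·(−8) + 3·2 − k| / √34 = 6
|k − (−34)| = 6√34.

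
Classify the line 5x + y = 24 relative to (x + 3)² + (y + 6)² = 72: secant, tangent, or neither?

neither

d² = (5·(−3) + 1·(−6) − (24))²/26 = 2025/26; r² = 72.
Since d² > r², the line lies outside the circle.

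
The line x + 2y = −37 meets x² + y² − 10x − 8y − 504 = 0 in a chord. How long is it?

6√5

Express y = (−37 − x)/2 and substitute into the circle:
5x² + 50x − 55 = 0  ⟹  x² + 10x − 11 = 0
x = 1 or x = −11, giving (1, −19) and (−11, −13).
Chord length = distance between (1, −19) and (−11, −13) = √180 = 6√5.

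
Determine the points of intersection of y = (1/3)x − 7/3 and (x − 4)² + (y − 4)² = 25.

(4, −1) and (7, 0)

From the line, y = (−7 + x)/3. Substituting:
10x² − 110x + 280 = 0  ⟹  x² − 11x + 28 = 0
x = 7 or x = 4, giving (7, 0) and (4, −1).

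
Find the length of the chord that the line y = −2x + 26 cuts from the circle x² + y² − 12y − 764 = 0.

Express y = −2x + 26 and substitute into the circle:
5x² − 80x − 400 = 0  ⟹  x² − 16x − 80 = 0
x = 20 or x = −4, giving (20, −14) and (−4, 34).
|(20, −14) − (−4, 34)| = √((24)² + (−48)²) = 24√5.

24√5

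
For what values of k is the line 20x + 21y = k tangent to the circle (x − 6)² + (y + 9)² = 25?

k = −214 or k = 76

The line touches the circle iff its distance from (6, −9) is 5:
|20·6 + 21·(−9) − k| / √841 = 5
|k − (−69)| = 5·29, so k = 76 or k = −214.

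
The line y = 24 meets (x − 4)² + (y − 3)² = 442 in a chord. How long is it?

The distance from (4, 3) to the line is 21, and r² = 442.
Chord = 2√(r² − d²) = 2·√(1) = 2.

2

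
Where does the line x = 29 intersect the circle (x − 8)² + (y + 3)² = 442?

The line gives x = 29. Substituting into the circle:
y² + 6y + 8 = 0
y = −2 or y = −4, giving (29, −2) and (29, −4).

(29, −4) and (29, −2)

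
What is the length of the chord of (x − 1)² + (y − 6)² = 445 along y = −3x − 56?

Centre (1, 6), r² = 445. Perpendicular distance d from centre to line = |65| / √10 = 65/√10.
Half the chord is √(r² − d²) = √(45/2), so the full chord is 3√10.

3√10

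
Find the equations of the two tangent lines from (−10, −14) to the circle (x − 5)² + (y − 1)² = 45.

2x − y = −6 and x − 2y = 18

Write the tangent as mx − y + (−14 − m·(−10)) = 0 and set its distance from the centre to 3√5:
(15m − (15))² = 45(m² + 1)
2m² − 5m + 2 = 0, so m = 2 or m = 1/2.
Through (−10, −14) these give 2x − y = −6 and x − 2y = 18.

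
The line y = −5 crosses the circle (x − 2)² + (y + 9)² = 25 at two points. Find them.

(−1, −5) and (5, −5)

Substitute y = −5:
x² − 4x − 5 = 0
x = 5 or x = −1, giving (5, −5) and (−1, −5).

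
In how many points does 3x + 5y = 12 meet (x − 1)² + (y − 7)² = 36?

2

d² = (3·1 + 5·7 − (12))²/34 = 338/17; r² = 36.
Since d² < r², the line cuts the circle twice.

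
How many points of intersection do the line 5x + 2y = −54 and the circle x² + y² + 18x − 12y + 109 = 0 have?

Substituting the line into the circle gives 29x² + 732x + 4648 = 0.
Discriminant = (732)² − 4·29·(4648) = −3344 < 0.
No real roots: the line does not meet the circle.

0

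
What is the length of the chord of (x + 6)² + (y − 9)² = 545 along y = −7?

34

Centre (−6, 9), r² = 545. Perpendicular distance d from centre to line = |16| / √1 = 16.
Half the chord is √(r² − d²) = √(289), so the full chord is 34.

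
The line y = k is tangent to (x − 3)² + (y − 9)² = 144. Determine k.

k = −3 or k = 21

For a tangent, require d(centre, line) = r = 12.
|0·3 + 1·9 − k| / √1 = 12
|k − (9)| = 12, so k = 21 or k = −3.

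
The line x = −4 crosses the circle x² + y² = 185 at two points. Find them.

The line gives x = −4. Substituting into the circle:
y² − 169 = 0
y = 13 or y = −13, giving (−4, 13) and (−4, −13).

(−4, −13) and (−4, 13)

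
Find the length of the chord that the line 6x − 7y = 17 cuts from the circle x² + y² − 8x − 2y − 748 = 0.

6√85

From the line, y = (−17 + 6x)/7. Substituting:
85x² − 680x − 36125 = 0  ⟹  x² − 8x − 425 = 0
x = 25 or x = −17, giving (25, 19) and (−17, −17).
Chord length = distance between (25, 19) and (−17, −17) = √3060 = 6√85.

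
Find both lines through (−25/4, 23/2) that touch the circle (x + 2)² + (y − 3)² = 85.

Write the tangent as mx − y + (23/2 − m·(−25/4)) = 0 and set its distance from the centre to √85:
[m·(17/4) − (−17/2)]² = 85(m² + 1)
63m² − 68m + 12 = 0, so m = 6/7 or m = 2/9.
With m = 6/7: 6x − 7y = −118. With m = 2/9: 2x − 9y = −116.

6x − 7y = −118 and 2x − 9y = −116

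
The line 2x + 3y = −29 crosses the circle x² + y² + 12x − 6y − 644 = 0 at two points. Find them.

(−31, 11) and (11, −17)

Substitute y = (−29 − 2x)/3:
13x² + 260x − 4433 = 0  ⟹  x² + 20x − 341 = 0
x = 11 or x = −31, giving (11, −17) and (−31, 11).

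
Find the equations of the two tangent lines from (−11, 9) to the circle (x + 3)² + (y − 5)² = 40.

x − 3y = −38 and 3x + y = −24

Let a tangent through (−11, 9) have slope m. Its distance from (−3, 5) must equal 2√10:
(8m − (−4))² = 40(m² + 1)
3m² + 8m − 3 = 0, so m = 1/3 or m = −3.
With m = 1/3: x − 3y = −38. With m = −3: 3x + y = −24.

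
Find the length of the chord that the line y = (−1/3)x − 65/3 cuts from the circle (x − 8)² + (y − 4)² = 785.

Centre (8, 4), r² = 785. Perpendicular distance d from centre to line = |85| / √10 = 85/√10.
Half the chord is √(r² − d²) = √(125/2), so the full chord is 5√10.

5√10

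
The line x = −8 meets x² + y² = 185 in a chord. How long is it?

22

Centre (0, 0), r² = 185. Perpendicular distance d from centre to line = |8| / √1 = 8.
Half the chord is √(r² − d²) = √(121), so the full chord is 22.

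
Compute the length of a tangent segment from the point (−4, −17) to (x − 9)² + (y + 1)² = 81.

Centre (9, −1), r² = 81. |PO|² = (−13)² + (−16)² = 425.
Power of the point: PT² = |PO|² − r² = 344, so PT = 2√86.

2√86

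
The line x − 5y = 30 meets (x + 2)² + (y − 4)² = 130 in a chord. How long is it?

Centre (−2, 4), r² = 130. Perpendicular distance d from centre to line = |−52| / √26 = 52/√26.
Half the chord is √(r² − d²) = √(26), so the full chord is 2√26.

2√26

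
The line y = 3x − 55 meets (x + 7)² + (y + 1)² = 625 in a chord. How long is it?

5√10

Centre (−7, −1), r² = 625. Perpendicular distance d from centre to line = |−75| / √10 = 75/√10.
Chord = 2√(r² − d²) = 2·√(125/2) = 5√10.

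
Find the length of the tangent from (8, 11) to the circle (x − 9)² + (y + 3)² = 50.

7√3

The centre is (9, −3) and r = 5√2. The square of the distance from P to the centre is 1 + 196 = 197.
Power of the point: PT² = |PO|² − r² = 147, so PT = 7√3.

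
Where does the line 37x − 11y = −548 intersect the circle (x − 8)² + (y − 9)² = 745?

(−16, −4) and (−5, 33)

From the line, y = (548 + 37x)/11. Substituting:
1490x² + 31290x + 119200 = 0  ⟹  x² + 21x + 80 = 0
x = −5 or x = −16, giving (−5, 33) and (−16, −4).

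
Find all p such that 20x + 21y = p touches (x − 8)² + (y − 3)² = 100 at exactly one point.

p = −67 or p = 513

The line touches the circle iff its distance from (8, 3) is 10:
|20·8 + 21·3 − p| / √841 = 10
|p − (223)| = 10·29, so p = 513 or p = −67.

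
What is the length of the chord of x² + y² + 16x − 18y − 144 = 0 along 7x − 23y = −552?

17√2

The distance from (−8, 9) to the line is 289/√578, and r² = 289.
Chord = 2√(r² − d²) = 2·√(289/2) = 17√2.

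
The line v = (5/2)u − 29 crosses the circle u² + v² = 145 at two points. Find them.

From the line, v = (−58 + 5u)/2. Substituting:
29u² − 580u + 2784 = 0  ⟹  u² − 20u + 96 = 0
u = 12 or u = 8, giving (12, 1) and (8, −9).

(8, −9) and (12, 1)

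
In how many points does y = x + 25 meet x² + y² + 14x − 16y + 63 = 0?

d² = (1·(−7) − 1·8 − (−25))²/2 = 50; r² = 50.
Since d² = r², the line is tangent.

1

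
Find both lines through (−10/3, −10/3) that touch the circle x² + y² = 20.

x + 2y = −10 and 2x + y = −10

Write the tangent as mx − y + (−10/3 − m·(−10/3)) = 0 and set its distance from the centre to 2√5:
(10/3m − (10/3))² = 20(m² + 1)
2m² + 5m + 2 = 0, so m = −1/2 or m = −2.
With m = −1/2: x + 2y = −10. With m = −2: 2x + y = −10.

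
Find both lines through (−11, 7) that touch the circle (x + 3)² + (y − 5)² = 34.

3x − 5y = −68 and 5x + 3y = −34

Write the tangent as mx − y + (7 − m·(−11)) = 0 and set its distance from the centre to √34:
(8m − (−2))² = 34(m² + 1)
15m² + 16m − 15 = 0, so m = 3/5 or m = −5/3.
With m = 3/5: 3x − 5y = −68. With m = −5/3: 5x + 3y = −34.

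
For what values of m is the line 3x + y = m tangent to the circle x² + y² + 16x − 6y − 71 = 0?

Tangency holds when the distance from the centre (−8, 3) to the line equals the radius 12:
|3·(−8) + 1·3 − m| / √10 = 12
|m − (−21)| = 12√10.

m = −21 ± 12√10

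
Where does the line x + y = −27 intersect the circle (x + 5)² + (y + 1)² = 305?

(−22, −5) and (−9, −18)

Express y = −x − 27 and substitute into the circle:
2x² + 62x + 396 = 0  ⟹  x² + 31x + 198 = 0
x = −9 or x = −22, giving (−9, −18) and (−22, −5).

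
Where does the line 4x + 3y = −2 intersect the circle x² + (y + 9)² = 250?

(−5, 6) and (13, −18)

Express y = (−2 − 4x)/3 and substitute into the circle:
25x² − 200x − 1625 = 0  ⟹  x² − 8x − 65 = 0
x = 13 or x = −5, giving (13, −18) and (−5, 6).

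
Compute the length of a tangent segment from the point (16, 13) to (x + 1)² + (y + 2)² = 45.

√469

The centre is (−1, −2) and r = 3√5. The square of the distance from P to the centre is 289 + 225 = 514.
Power of the point: PT² = |PO|² − r² = 469, so PT = √469.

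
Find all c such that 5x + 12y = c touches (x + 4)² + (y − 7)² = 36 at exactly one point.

Tangency holds when the distance from the centre (−4, 7) to the line equals the radius 6:
|5·(−4) + 12·7 − c| / √169 = 6
|c − (64)| = 6·13, so c = 142 or c = −14.

c = −14 or c = 142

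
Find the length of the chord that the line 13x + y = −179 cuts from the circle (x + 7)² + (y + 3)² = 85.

From the line, y = −13x − 179. Substituting:
170x² + 4590x + 30940 = 0  ⟹  x² + 27x + 182 = 0
x = −13 or x = −14, giving (−13, −10) and (−14, 3).
Chord length = distance between (−13, −10) and (−14, 3) = √170 = √170.

√170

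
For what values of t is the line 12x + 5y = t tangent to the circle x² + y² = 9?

The line touches the circle iff its distance from (0, 0) is 3:
|12·0 + 5·0 − t| / √169 = 3
|t| = 3·13, so t = 39 or t = −39.

t = −39 or t = 39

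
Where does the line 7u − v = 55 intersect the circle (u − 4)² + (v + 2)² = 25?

Substitute v = 7u − 55:
50u² − 750u + 2800 = 0  ⟹  u² − 15u + 56 = 0
u = 8 or u = 7, giving (8, 1) and (7, −6).

(7, −6) and (8, 1)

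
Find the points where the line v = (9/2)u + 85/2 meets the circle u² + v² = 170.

From the line, v = (85 + 9u)/2. Substituting:
85u² + 1530u + 6545 = 0  ⟹  u² + 18u + 77 = 0
u = −7 or u = −11, giving (−7, 11) and (−11, −7).

(−11, −7) and (−7, 11)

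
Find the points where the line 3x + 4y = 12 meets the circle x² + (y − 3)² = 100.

(−8, 9) and (8, −3)

From the line, y = (12 − 3x)/4. Substituting:
25x² − 1600 = 0  ⟹  x² − 64 = 0
x = 8 or x = −8, giving (8, −3) and (−8, 9).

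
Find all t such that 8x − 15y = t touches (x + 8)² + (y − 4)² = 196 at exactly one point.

t = −362 or t = 114

Tangency holds when the distance from the centre (−8, 4) to the line equals the radius 14:
|8·(−8) − 15·4 − t| / √289 = 14
|t − (−124)| = 14·17, so t = 114 or t = −362.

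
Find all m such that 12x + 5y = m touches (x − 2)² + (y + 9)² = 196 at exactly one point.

The line touches the circle iff its distance from (2, −9) is 14:
|12·2 + 5·(−9) − m| / √169 = 14
|m − (−21)| = 14·13, so m = 161 or m = −203.

m = −203 or m = 161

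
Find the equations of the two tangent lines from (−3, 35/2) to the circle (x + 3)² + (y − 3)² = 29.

5x − 2y = −50 and 5x + 2y = 20

Write the tangent as mx − y + (35/2 − m·(−3)) = 0 and set its distance from the centre to √29:
(0m − (−29/2))² = 29(m² + 1)
4m² − 25 = 0, so m = 5/2 or m = −5/2.
Through (−3, 35/2) these give 5x − 2y = −50 and 5x + 2y = 20.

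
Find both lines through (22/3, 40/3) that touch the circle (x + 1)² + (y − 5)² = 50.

Write the tangent as mx − y + (40/3 − m·(22/3)) = 0 and set its distance from the centre to 5√2:
[m·(−25/3) − (−25/3)]² = 50(m² + 1)
7m² − 50m + 7 = 0, so m = 7 or m = 1/7.
Through (22/3, 40/3) these give 7x − y = 38 and x − 7y = −86.

7x − y = 38 and x − 7y = −86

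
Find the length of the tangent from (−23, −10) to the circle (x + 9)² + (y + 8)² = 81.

√119

The centre is (−9, −8) and r = 9. The square of the distance from P to the centre is 196 + 4 = 200.
By the tangent–radius right angle, tangent length = √(|PO|² − r²) = √119.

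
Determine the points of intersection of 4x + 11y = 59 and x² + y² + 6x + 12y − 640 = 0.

Express y = (59 − 4x)/11 and substitute into the circle:
137x² − 274x − 66171 = 0  ⟹  x² − 2x − 483 = 0
x = 23 or x = −21, giving (23, −3) and (−21, 13).

(−21, 13) and (23, −3)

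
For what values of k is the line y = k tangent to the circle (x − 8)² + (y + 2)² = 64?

k = −10 or k = 6

For a tangent, require d(centre, line) = r = 8.
|0·8 + 1·(−2) − k| / √1 = 8
|k − (−2)| = 8, so k = 6 or k = −10.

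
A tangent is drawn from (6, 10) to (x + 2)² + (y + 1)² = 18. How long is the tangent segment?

√167

The centre is (−2, −1) and r = 3√2. The square of the distance from P to the centre is 64 + 121 = 185.
The tangent meets the radius at right angles, so tangent² = |PO|² − r² = 185 − 18 = 167.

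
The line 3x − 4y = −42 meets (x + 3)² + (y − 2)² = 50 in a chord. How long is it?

10

The distance from (−3, 2) to the line is 25/√25, and r² = 50.
Chord = 2√(r² − d²) = 2·√(25) = 10.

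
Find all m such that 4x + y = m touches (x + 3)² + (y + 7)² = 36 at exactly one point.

m = −19 ± 6√17

Tangency holds when the distance from the centre (−3, −7) to the line equals the radius 6:
|4·(−3) + 1·(−7) − m| / √17 = 6
|m − (−19)| = 6√17.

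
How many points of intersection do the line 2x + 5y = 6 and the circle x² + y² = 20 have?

Substituting the line into the circle gives 29x² − 24x − 464 = 0.
Δ = 576 − (−53824) = 54400.
Two real roots: the line is a secant.

2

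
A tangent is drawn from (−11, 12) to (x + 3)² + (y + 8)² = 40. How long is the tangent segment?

2√106

The centre is (−3, −8) and r = 2√10. The square of the distance from P to the centre is 64 + 400 = 464.
Power of the point: PT² = |PO|² − r² = 424, so PT = 2√106.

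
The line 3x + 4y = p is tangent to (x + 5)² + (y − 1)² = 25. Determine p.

p = −36 or p = 14

The line touches the circle iff its distance from (−5, 1) is 5:
|3·(−5) + 4·1 − p| / √25 = 5
|p − (−11)| = 5·5, so p = 14 or p = −36.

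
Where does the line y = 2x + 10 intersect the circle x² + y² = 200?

Substitute y = 2x + 10:
5x² + 40x − 100 = 0  ⟹  x² + 8x − 20 = 0
x = 2 or x = −10, giving (2, 14) and (−10, −10).

(−10, −10) and (2, 14)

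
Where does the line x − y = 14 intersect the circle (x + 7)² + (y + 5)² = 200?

Express y = x − 14 and substitute into the circle:
2x² − 4x − 70 = 0  ⟹  x² − 2x − 35 = 0
x = 7 or x = −5, giving (7, −7) and (−5, −19).

(−5, −19) and (7, −7)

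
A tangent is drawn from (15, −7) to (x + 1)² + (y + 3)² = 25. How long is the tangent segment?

√247

Centre (−1, −3), r² = 25. |PO|² = (16)² + (−4)² = 272.
Power of the point: PT² = |PO|² − r² = 247, so PT = √247.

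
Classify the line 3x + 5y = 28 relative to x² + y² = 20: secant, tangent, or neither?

neither

Substituting the line into the circle gives 34x² − 168x + 284 = 0.
Δ = 28224 − 38624 = −10400.
No real roots: the line does not meet the circle.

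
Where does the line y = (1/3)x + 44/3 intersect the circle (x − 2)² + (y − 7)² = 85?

(−5, 13) and (4, 16)

Express y = (44 + x)/3 and substitute into the circle:
10x² + 10x − 200 = 0  ⟹  x² + x − 20 = 0
x = 4 or x = −5, giving (4, 16) and (−5, 13).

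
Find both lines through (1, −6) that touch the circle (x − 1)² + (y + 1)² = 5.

2x + y = −4 and 2x − y = 8

Let a tangent through (1, −6) have slope m. Its distance from (1, −1) must equal √5:
(0m − (5))² = 5(m² + 1)
m² − 4 = 0, so m = −2 or m = 2.
Through (1, −6) these give 2x + y = −4 and 2x − y = 8.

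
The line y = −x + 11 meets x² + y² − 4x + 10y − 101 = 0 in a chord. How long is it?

The distance from (2, −5) to the line is 14/√2, and r² = 130.
Chord = 2√(r² − d²) = 2·√(32) = 8√2.

8√2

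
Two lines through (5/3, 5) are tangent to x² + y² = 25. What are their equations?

Write the tangent as mx − y + (5 − m·(5/3)) = 0 and set its distance from the centre to 5:
(−5/3m − (−5))² = 25(m² + 1)
4m² + 3m = 0, so m = 0 or m = −3/4.
With m = 0: y = 5. With m = −3/4: 3x + 4y = 25.

y = 5 and 3x + 4y = 25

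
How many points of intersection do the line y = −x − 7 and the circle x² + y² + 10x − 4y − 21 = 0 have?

2

Centre (−5, 2), r² = 50. Distance² from centre to line = (4)²/2 = 8.
Since d² < r², the line cuts the circle twice.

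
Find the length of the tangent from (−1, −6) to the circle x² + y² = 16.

√21

Centre (0, 0), r² = 16. |PO|² = (−1)² + (−6)² = 37.
The tangent meets the radius at right angles, so tangent² = |PO|² − r² = 37 − 16 = 21.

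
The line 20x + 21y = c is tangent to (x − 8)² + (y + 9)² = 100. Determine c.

c = −319 or c = 261

Tangency holds when the distance from the centre (8, −9) to the line equals the radius 10:
|20·8 + 21·(−9) − c| / √841 = 10
|c − (−29)| = 10·29, so c = 261 or c = −319.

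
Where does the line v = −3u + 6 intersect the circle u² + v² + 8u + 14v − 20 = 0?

(2, 0) and (5, −9)

Express v = −3u + 6 and substitute into the circle:
10u² − 70u + 100 = 0  ⟹  u² − 7u + 10 = 0
u = 5 or u = 2, giving (5, −9) and (2, 0).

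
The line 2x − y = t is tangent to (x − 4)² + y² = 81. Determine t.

t = 8 ± 9√5

The line touches the circle iff its distance from (4, 0) is 9:
|2·4 − 1·0 − t| / √5 = 9
|t − (8)| = 9√5.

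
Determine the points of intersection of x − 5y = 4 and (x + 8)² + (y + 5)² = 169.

(−21, −5) and (4, 0)

Substitute y = (−4 + x)/5:
26x² + 442x − 2184 = 0  ⟹  x² + 17x − 84 = 0
x = 4 or x = −21, giving (4, 0) and (−21, −5).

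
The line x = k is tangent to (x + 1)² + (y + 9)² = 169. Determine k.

k = −14 or k = 12

The line touches the circle iff its distance from (−1, −9) is 13:
|1·(−1) + 0·(−9) − k| / √1 = 13
|k − (−1)| = 13, so k = 12 or k = −14.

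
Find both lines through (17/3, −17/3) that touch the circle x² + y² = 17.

x + 4y = −17 and 4x + y = 17

A line y − (−17/3) = m(x − (17/3)) is tangent when its distance from (0, 0) is √17:
(−17/3m − (17/3))² = 17(m² + 1)
4m² + 17m + 4 = 0, so m = −1/4 or m = −4.
With m = −1/4: x + 4y = −17. With m = −4: 4x + y = 17.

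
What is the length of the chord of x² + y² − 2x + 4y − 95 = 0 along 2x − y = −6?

Substitute y = 2x + 6:
5x² + 30x − 35 = 0  ⟹  x² + 6x − 7 = 0
x = 1 or x = −7, giving (1, 8) and (−7, −8).
|(1, 8) − (−7, −8)| = √((8)² + (16)²) = 8√5.

8√5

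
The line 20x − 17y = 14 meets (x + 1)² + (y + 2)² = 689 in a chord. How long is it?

Centre (−1, −2), r² = 689. Perpendicular distance d from centre to line = |0| / √689 = 0/√689.
Chord = 2√(r² − d²) = 2·√(689) = 2√689.

2√689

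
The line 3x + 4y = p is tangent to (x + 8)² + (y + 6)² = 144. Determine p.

Tangency holds when the distance from the centre (−8, −6) to the line equals the radius 12:
|3·(−8) + 4·(−6) − p| / √25 = 12
|p − (−48)| = 12·5, so p = 12 or p = −108.

p = −108 or p = 12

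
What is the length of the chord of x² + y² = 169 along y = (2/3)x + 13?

4√13

Substitute y = (39 + 2x)/3:
13x² + 156x = 0  ⟹  x² + 12x = 0
x = 0 or x = −12, giving (0, 13) and (−12, 5).
Chord length = distance between (0, 13) and (−12, 5) = √208 = 4√13.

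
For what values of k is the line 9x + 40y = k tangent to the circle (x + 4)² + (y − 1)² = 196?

k = −570 or k = 578

The line touches the circle iff its distance from (−4, 1) is 14:
|9·(−4) + 40·1 − k| / √1681 = 14
|k − (4)| = 14·41, so k = 578 or k = −570.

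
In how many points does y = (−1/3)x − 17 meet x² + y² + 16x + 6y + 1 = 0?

Substituting the line into the circle gives 10x² + 228x + 1692 = 0.
Discriminant = (228)² − 4·10·(1692) = −15696 < 0.
No real roots: the line does not meet the circle.

0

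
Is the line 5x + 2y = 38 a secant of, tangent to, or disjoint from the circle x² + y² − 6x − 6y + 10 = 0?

Substituting the line into the circle gives 29x² − 344x + 1028 = 0.
Δ = 118336 − 119248 = −912.
No real roots: the line does not meet the circle.

disjoint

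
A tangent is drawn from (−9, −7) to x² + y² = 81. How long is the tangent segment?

With centre O = (0, 0), |OP|² = 130 and r² = 81.
The tangent meets the radius at right angles, so tangent² = |PO|² − r² = 130 − 81 = 49.

7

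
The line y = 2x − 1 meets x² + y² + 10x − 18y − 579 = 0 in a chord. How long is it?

22√5

Centre (−5, 9), r² = 685. Perpendicular distance d from centre to line = |−20| / √5 = 20/√5.
Half the chord is √(r² − d²) = √(605), so the full chord is 22√5.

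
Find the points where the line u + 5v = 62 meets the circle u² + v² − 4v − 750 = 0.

(−23, 17) and (27, 7)

Express v = (62 − u)/5 and substitute into the circle:
26u² − 104u − 16146 = 0  ⟹  u² − 4u − 621 = 0
u = 27 or u = −23, giving (27, 7) and (−23, 17).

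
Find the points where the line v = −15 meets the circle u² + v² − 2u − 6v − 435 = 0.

(−10, −15) and (12, −15)

Express v = −15 and substitute into the circle:
u² − 2u − 120 = 0
u = 12 or u = −10, giving (12, −15) and (−10, −15).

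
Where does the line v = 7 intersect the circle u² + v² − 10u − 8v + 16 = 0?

Express v = 7 and substitute into the circle:
u² − 10u + 9 = 0
u = 9 or u = 1, giving (9, 7) and (1, 7).

(1, 7) and (9, 7)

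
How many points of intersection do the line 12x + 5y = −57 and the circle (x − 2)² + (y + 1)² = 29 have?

0

d² = (12·2 + 5·(−1) − (−57))²/169 = 5776/169; r² = 29.
Since d² > r², the line lies outside the circle.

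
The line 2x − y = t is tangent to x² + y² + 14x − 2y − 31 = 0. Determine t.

The line touches the circle iff its distance from (−7, 1) is 9:
|2·(−7) − 1·1 − t| / √5 = 9
|t − (−15)| = 9√5.

t = −15 ± 9√5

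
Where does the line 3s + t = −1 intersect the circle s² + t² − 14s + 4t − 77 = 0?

(−2, 5) and (4, −13)

From the line, t = −3s − 1. Substituting:
10s² − 20s − 80 = 0  ⟹  s² − 2s − 8 = 0
s = 4 or s = −2, giving (4, −13) and (−2, 5).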